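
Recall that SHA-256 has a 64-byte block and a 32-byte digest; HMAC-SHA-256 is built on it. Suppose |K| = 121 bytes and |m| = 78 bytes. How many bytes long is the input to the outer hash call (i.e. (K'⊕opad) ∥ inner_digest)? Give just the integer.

Key is 121 > 64 bytes, so it is hashed to 32 bytes then zero-padded to 64: |K'| = 64.
Outer input = (K'⊕opad) ∥ H(inner) → 64 + 32 = 96 bytes.

96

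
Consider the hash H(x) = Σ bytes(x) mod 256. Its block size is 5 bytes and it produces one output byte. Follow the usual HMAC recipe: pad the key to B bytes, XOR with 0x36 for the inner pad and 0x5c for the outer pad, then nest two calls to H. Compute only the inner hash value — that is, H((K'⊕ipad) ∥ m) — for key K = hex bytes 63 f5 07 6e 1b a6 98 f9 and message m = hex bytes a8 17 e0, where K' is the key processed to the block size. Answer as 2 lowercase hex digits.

a0

Key hex bytes 63 f5 07 6e 1b a6 98 f9 is 8 bytes > B = 5, so hash it first: H(key) = 1f, then zero-pad to 5 bytes: K' = 1f 00 00 00 00.
K' ⊕ ipad = 29 36 36 36 36.
Inner input = 29 36 36 36 36 ∥ a8 17 e0.
Inner hash: sum = 41+54+54+54+54+168+23+224 = 672; mod 256 = 160 → a0.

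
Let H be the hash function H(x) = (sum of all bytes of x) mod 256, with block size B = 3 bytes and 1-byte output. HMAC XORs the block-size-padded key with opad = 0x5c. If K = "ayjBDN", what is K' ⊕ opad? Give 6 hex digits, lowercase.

Key "ayjBDN" = 61 79 6a 42 44 4e is 6 bytes > B = 3, so hash it first: H(key) = 18, then zero-pad to 3 bytes: K' = 18 00 00.
XOR each byte with 0x5c: 18⊕5c=44, 00⊕5c=5c, 00⊕5c=5c.

445c5c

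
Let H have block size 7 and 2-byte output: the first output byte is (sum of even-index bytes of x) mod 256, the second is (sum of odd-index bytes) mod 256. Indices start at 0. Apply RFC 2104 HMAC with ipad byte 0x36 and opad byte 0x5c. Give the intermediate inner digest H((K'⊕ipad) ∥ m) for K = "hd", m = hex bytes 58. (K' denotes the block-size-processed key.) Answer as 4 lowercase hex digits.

Key "hd" = 68 64 is 2 bytes ≤ B = 7; zero-pad to 7 bytes: K' = 68 64 00 00 00 00 00.
K' ⊕ ipad = 5e 52 36 36 36 36 36.
Inner input = 5e 52 36 36 36 36 36 ∥ 58.
Inner hash: even-index sum = 256 mod 256 = 0; odd-index sum = 278 mod 256 = 22 → 00 16.

0016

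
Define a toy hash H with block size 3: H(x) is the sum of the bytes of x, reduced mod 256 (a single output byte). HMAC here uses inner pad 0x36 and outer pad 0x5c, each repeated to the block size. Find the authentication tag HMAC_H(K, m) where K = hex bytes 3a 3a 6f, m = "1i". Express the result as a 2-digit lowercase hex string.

0a

Key hex bytes 3a 3a 6f is exactly B = 3 bytes: K' = 3a 3a 6f.
K' ⊕ ipad = 0c 0c 59.  K' ⊕ opad = 66 66 33.
Inner input = (K'⊕ipad) ∥ m = 0c 0c 59 ∥ 31 69.
Inner hash: sum = 12+12+89+49+105 = 267; mod 256 = 11 → 0b.
Outer input = (K'⊕opad) ∥ inner = 66 66 33 ∥ 0b.
Outer hash (tag): sum = 102+102+51+11 = 266; mod 256 = 10 → 0a.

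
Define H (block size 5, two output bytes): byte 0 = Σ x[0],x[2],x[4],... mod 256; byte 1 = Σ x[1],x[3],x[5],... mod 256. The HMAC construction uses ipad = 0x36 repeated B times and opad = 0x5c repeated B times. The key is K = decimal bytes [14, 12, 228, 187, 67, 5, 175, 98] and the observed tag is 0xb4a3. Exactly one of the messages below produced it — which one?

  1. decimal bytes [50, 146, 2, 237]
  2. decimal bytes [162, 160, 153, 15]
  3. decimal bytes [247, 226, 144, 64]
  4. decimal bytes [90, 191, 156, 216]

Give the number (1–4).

4

Key decimal bytes [14, 12, 228, 187, 67, 5, 175, 98] = 0e 0c e4 bb 43 05 af 62 is 8 bytes > B = 5, so hash it first: H(key) = e4 2e, then zero-pad to 5 bytes: K' = e4 2e 00 00 00.
K' ⊕ ipad = d2 18 36 36 36; K' ⊕ opad = b8 72 5c 5c 5c.
m1: inner = H(d2 18 36 36 36 32 92 02 ed) = bd 82; tag = H(b8 72 5c 5c 5c bd 82) = f28b
m2: inner = H(d2 18 36 36 36 a2 a0 99 0f) = ed 89; tag = H(b8 72 5c 5c 5c ed 89) = f9bb
m3: inner = H(d2 18 36 36 36 f7 e2 90 40) = 60 d5; tag = H(b8 72 5c 5c 5c 60 d5) = 452e
m4: inner = H(d2 18 36 36 36 5a bf 9c d8) = d5 44; tag = H(b8 72 5c 5c 5c d5 44) = b4a3 ← matches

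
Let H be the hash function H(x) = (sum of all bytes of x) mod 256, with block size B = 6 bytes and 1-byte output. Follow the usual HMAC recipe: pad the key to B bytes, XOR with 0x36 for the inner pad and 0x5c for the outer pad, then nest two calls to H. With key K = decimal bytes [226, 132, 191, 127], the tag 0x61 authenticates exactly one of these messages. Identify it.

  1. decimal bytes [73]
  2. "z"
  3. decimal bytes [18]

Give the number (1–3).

1

Key decimal bytes [226, 132, 191, 127] = e2 84 bf 7f is 4 bytes ≤ B = 6; zero-pad to 6 bytes: K' = e2 84 bf 7f 00 00.
K' ⊕ ipad = d4 b2 89 49 36 36; K' ⊕ opad = be d8 e3 23 5c 5c.
m1: inner = H(d4 b2 89 49 36 36 49) = 0d; tag = H(be d8 e3 23 5c 5c 0d) = 61 ← matches
m2: inner = H(d4 b2 89 49 36 36 7a) = 3e; tag = H(be d8 e3 23 5c 5c 3e) = 92
m3: inner = H(d4 b2 89 49 36 36 12) = d6; tag = H(be d8 e3 23 5c 5c d6) = 2a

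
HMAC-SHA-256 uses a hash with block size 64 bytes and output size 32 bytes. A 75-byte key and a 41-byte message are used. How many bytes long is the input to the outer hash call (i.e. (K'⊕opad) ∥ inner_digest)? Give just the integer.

96

Key is 75 > 64 bytes, so it is hashed to 32 bytes then zero-padded to 64: |K'| = 64.
Outer input = (K'⊕opad) ∥ H(inner) → 64 + 32 = 96 bytes.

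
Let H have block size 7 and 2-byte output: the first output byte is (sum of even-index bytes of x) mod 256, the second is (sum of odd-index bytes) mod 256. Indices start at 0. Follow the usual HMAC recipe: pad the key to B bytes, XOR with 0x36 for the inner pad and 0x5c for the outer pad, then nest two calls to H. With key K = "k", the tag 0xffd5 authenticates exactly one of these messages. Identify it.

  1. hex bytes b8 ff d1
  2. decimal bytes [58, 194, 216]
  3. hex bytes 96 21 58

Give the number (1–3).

Key "k" = 6b is 1 byte ≤ B = 7; zero-pad to 7 bytes: K' = 6b 00 00 00 00 00 00.
K' ⊕ ipad = 5d 36 36 36 36 36 36; K' ⊕ opad = 37 5c 5c 5c 5c 5c 5c.
m1: inner = H(5d 36 36 36 36 36 36 b8 ff d1) = fe 2b; tag = H(37 5c 5c 5c 5c 5c 5c fe 2b) = 7612
m2: inner = H(5d 36 36 36 36 36 36 3a c2 d8) = c1 b4; tag = H(37 5c 5c 5c 5c 5c 5c c1 b4) = ffd5 ← matches
m3: inner = H(5d 36 36 36 36 36 36 96 21 58) = 20 90; tag = H(37 5c 5c 5c 5c 5c 5c 20 90) = db34

2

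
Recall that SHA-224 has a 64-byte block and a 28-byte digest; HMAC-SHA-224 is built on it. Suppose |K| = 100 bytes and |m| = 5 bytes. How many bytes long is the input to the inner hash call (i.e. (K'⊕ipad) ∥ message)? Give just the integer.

Key is 100 > 64 bytes, so it is hashed to 28 bytes then zero-padded to 64: |K'| = 64.
Inner input = (K'⊕ipad) ∥ m → 64 + 5 = 69 bytes.

69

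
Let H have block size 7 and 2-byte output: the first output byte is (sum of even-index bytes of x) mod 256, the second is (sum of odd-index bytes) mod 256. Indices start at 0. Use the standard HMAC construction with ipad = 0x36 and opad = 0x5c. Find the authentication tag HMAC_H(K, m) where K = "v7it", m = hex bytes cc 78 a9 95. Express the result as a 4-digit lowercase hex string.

0507

Key "v7it" = 76 37 69 74 is 4 bytes ≤ B = 7; zero-pad to 7 bytes: K' = 76 37 69 74 00 00 00.
K' ⊕ ipad = 40 01 5f 42 36 36 36.  K' ⊕ opad = 2a 6b 35 28 5c 5c 5c.
Inner input = (K'⊕ipad) ∥ m = 40 01 5f 42 36 36 36 ∥ cc 78 a9 95.
Inner hash: even-index sum = 536 mod 256 = 24; odd-index sum = 494 mod 256 = 238 → 18 ee.
Outer input = (K'⊕opad) ∥ inner = 2a 6b 35 28 5c 5c 5c ∥ 18 ee.
Outer hash (tag): even-index sum = 517 mod 256 = 5; odd-index sum = 263 mod 256 = 7 → 05 07.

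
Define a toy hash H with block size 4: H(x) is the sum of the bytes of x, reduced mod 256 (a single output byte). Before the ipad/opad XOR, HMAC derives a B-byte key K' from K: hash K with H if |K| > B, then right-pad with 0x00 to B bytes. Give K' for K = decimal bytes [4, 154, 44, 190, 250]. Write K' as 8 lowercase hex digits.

|K| = 5 > B = 4, so first hash the key.
H(K): sum = 4+154+44+190+250 = 642; mod 256 = 130 → 82.
Zero-pad H(K) = 82 to 4 bytes: K' = 82 00 00 00.

82000000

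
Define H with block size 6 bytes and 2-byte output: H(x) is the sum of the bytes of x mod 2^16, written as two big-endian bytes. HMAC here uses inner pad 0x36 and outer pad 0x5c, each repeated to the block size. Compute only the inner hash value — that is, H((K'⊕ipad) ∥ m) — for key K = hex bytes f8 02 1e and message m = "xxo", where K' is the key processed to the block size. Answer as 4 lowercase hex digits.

Key hex bytes f8 02 1e is 3 bytes ≤ B = 6; zero-pad to 6 bytes: K' = f8 02 1e 00 00 00.
K' ⊕ ipad = ce 34 28 36 36 36.
Inner input = ce 34 28 36 36 36 ∥ 78 78 6f.
Inner hash: sum = 206+52+40+54+54+54+120+120+111 = 811 → 03 2b.

032b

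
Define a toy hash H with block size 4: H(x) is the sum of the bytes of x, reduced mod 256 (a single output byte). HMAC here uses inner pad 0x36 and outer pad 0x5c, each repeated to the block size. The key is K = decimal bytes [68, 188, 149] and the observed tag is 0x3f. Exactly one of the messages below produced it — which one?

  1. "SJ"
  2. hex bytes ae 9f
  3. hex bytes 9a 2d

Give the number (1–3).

Key decimal bytes [68, 188, 149] = 44 bc 95 is 3 bytes ≤ B = 4; zero-pad to 4 bytes: K' = 44 bc 95 00.
K' ⊕ ipad = 72 8a a3 36; K' ⊕ opad = 18 e0 c9 5c.
m1: inner = H(72 8a a3 36 53 4a) = 72; tag = H(18 e0 c9 5c 72) = 8f
m2: inner = H(72 8a a3 36 ae 9f) = 22; tag = H(18 e0 c9 5c 22) = 3f ← matches
m3: inner = H(72 8a a3 36 9a 2d) = 9c; tag = H(18 e0 c9 5c 9c) = b9

2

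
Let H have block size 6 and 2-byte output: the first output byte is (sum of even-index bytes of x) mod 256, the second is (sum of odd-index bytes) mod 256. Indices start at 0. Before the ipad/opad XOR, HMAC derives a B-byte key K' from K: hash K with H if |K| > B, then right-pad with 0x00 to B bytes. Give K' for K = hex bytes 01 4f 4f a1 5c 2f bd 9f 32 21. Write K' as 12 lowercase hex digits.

|K| = 10 > B = 6, so first hash the key.
H(K): even-index sum = 411 mod 256 = 155; odd-index sum = 479 mod 256 = 223 → 9b df.
Zero-pad H(K) = 9b df to 6 bytes: K' = 9b df 00 00 00 00.

9bdf00000000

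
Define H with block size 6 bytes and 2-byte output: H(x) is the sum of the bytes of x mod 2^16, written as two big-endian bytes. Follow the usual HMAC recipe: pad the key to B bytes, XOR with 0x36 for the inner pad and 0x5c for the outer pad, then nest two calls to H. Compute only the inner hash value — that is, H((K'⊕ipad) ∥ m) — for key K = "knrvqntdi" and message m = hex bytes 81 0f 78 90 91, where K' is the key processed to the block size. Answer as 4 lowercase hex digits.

040d

Key "knrvqntdi" = 6b 6e 72 76 71 6e 74 64 69 is 9 bytes > B = 6, so hash it first: H(key) = 03 e1, then zero-pad to 6 bytes: K' = 03 e1 00 00 00 00.
K' ⊕ ipad = 35 d7 36 36 36 36.
Inner input = 35 d7 36 36 36 36 ∥ 81 0f 78 90 91.
Inner hash: sum = 53+215+54+54+54+54+129+15+120+144+145 = 1037 → 04 0d.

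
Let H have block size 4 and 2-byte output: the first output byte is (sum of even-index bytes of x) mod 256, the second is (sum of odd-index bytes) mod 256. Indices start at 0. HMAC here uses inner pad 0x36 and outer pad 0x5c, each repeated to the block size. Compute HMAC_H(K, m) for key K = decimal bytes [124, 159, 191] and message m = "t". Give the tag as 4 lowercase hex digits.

Key decimal bytes [124, 159, 191] = 7c 9f bf is 3 bytes ≤ B = 4; zero-pad to 4 bytes: K' = 7c 9f bf 00.
K' ⊕ ipad = 4a a9 89 36.  K' ⊕ opad = 20 c3 e3 5c.
Inner input = (K'⊕ipad) ∥ m = 4a a9 89 36 ∥ 74.
Inner hash: even-index sum = 327 mod 256 = 71; odd-index sum = 223 mod 256 = 223 → 47 df.
Outer input = (K'⊕opad) ∥ inner = 20 c3 e3 5c ∥ 47 df.
Outer hash (tag): even-index sum = 330 mod 256 = 74; odd-index sum = 510 mod 256 = 254 → 4a fe.

4afe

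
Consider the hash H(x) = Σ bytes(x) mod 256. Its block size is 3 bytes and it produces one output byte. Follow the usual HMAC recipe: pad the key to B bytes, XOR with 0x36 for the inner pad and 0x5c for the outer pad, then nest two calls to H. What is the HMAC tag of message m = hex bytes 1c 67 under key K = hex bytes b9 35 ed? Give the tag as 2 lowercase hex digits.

Key hex bytes b9 35 ed is exactly B = 3 bytes: K' = b9 35 ed.
K' ⊕ ipad = 8f 03 db.  K' ⊕ opad = e5 69 b1.
Inner input = (K'⊕ipad) ∥ m = 8f 03 db ∥ 1c 67.
Inner hash: sum = 143+3+219+28+103 = 496; mod 256 = 240 → f0.
Outer input = (K'⊕opad) ∥ inner = e5 69 b1 ∥ f0.
Outer hash (tag): sum = 229+105+177+240 = 751; mod 256 = 239 → ef.

ef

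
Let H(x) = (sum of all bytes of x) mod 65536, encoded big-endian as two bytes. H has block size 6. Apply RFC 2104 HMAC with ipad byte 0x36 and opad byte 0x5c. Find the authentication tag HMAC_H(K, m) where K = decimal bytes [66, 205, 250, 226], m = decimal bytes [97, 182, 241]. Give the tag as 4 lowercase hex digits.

Key decimal bytes [66, 205, 250, 226] = 42 cd fa e2 is 4 bytes ≤ B = 6; zero-pad to 6 bytes: K' = 42 cd fa e2 00 00.
K' ⊕ ipad = 74 fb cc d4 36 36.  K' ⊕ opad = 1e 91 a6 be 5c 5c.
Inner input = (K'⊕ipad) ∥ m = 74 fb cc d4 36 36 ∥ 61 b6 f1.
Inner hash: sum = 116+251+204+212+54+54+97+182+241 = 1411 → 05 83.
Outer input = (K'⊕opad) ∥ inner = 1e 91 a6 be 5c 5c ∥ 05 83.
Outer hash (tag): sum = 30+145+166+190+92+92+5+131 = 851 → 03 53.

0353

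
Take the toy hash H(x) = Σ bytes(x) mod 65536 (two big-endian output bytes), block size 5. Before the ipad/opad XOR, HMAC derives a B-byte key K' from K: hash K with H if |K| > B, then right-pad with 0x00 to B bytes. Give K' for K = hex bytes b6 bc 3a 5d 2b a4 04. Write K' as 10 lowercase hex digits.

02dc000000

|K| = 7 > B = 5, so first hash the key.
H(K): sum = 182+188+58+93+43+164+4 = 732 → 02 dc.
Zero-pad H(K) = 02 dc to 5 bytes: K' = 02 dc 00 00 00.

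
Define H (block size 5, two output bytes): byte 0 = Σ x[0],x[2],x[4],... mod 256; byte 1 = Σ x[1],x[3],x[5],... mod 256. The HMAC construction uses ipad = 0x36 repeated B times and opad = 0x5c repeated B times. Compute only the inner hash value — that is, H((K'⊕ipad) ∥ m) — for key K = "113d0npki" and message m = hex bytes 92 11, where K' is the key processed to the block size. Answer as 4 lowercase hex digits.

Key "113d0npki" = 31 31 33 64 30 6e 70 6b 69 is 9 bytes > B = 5, so hash it first: H(key) = 6d 6e, then zero-pad to 5 bytes: K' = 6d 6e 00 00 00.
K' ⊕ ipad = 5b 58 36 36 36.
Inner input = 5b 58 36 36 36 ∥ 92 11.
Inner hash: even-index sum = 216 mod 256 = 216; odd-index sum = 288 mod 256 = 32 → d8 20.

d820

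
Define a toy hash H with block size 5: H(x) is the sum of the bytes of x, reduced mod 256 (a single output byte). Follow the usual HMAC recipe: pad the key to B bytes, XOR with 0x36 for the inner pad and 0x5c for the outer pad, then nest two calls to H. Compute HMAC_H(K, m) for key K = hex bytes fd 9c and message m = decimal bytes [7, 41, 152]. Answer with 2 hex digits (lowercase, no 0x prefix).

Key hex bytes fd 9c is 2 bytes ≤ B = 5; zero-pad to 5 bytes: K' = fd 9c 00 00 00.
K' ⊕ ipad = cb aa 36 36 36.  K' ⊕ opad = a1 c0 5c 5c 5c.
Inner input = (K'⊕ipad) ∥ m = cb aa 36 36 36 ∥ 07 29 98.
Inner hash: sum = 203+170+54+54+54+7+41+152 = 735; mod 256 = 223 → df.
Outer input = (K'⊕opad) ∥ inner = a1 c0 5c 5c 5c ∥ df.
Outer hash (tag): sum = 161+192+92+92+92+223 = 852; mod 256 = 84 → 54.

54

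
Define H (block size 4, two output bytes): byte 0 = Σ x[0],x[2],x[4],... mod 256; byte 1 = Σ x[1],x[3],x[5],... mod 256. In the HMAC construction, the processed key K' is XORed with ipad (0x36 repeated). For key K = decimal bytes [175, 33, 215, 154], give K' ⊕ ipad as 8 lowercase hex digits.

Key decimal bytes [175, 33, 215, 154] = af 21 d7 9a is exactly B = 4 bytes: K' = af 21 d7 9a.
XOR each byte with 0x36: af⊕36=99, 21⊕36=17, d7⊕36=e1, 9a⊕36=ac.

9917e1ac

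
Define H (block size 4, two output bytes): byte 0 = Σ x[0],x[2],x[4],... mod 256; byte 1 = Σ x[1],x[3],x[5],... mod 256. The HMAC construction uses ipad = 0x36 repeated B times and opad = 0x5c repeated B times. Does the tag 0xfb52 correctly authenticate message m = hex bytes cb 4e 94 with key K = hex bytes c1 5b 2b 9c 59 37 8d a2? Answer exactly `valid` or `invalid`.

invalid

Key hex bytes c1 5b 2b 9c 59 37 8d a2 is 8 bytes > B = 4, so hash it first: H(key) = d2 d0, then zero-pad to 4 bytes: K' = d2 d0 00 00.
K' ⊕ ipad = e4 e6 36 36; K' ⊕ opad = 8e 8c 5c 5c.
Inner hash: even-index sum = 633 mod 256 = 121; odd-index sum = 362 mod 256 = 106 → 79 6a.
Outer hash (recomputed tag): even-index sum = 355 mod 256 = 99; odd-index sum = 338 mod 256 = 82 → 63 52.
Recomputed tag = 6352; claimed = fb52 → mismatch.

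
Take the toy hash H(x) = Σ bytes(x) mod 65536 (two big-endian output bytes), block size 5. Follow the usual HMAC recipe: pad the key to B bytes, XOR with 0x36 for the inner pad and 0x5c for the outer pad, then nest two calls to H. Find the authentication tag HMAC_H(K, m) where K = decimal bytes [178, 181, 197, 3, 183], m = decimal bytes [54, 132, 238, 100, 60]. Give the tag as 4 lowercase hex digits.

04b6

Key decimal bytes [178, 181, 197, 3, 183] = b2 b5 c5 03 b7 is exactly B = 5 bytes: K' = b2 b5 c5 03 b7.
K' ⊕ ipad = 84 83 f3 35 81.  K' ⊕ opad = ee e9 99 5f eb.
Inner input = (K'⊕ipad) ∥ m = 84 83 f3 35 81 ∥ 36 84 ee 64 3c.
Inner hash: sum = 132+131+243+53+129+54+132+238+100+60 = 1272 → 04 f8.
Outer input = (K'⊕opad) ∥ inner = ee e9 99 5f eb ∥ 04 f8.
Outer hash (tag): sum = 238+233+153+95+235+4+248 = 1206 → 04 b6.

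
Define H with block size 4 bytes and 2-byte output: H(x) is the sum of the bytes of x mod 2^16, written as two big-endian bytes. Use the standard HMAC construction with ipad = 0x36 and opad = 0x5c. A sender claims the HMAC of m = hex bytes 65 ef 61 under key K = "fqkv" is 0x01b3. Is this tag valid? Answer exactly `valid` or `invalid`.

valid

Key "fqkv" = 66 71 6b 76 is exactly B = 4 bytes: K' = 66 71 6b 76.
K' ⊕ ipad = 50 47 5d 40; K' ⊕ opad = 3a 2d 37 2a.
Inner hash: sum = 80+71+93+64+101+239+97 = 745 → 02 e9.
Outer hash (recomputed tag): sum = 58+45+55+42+2+233 = 435 → 01 b3.
Recomputed tag = 01b3; claimed = 01b3 → match.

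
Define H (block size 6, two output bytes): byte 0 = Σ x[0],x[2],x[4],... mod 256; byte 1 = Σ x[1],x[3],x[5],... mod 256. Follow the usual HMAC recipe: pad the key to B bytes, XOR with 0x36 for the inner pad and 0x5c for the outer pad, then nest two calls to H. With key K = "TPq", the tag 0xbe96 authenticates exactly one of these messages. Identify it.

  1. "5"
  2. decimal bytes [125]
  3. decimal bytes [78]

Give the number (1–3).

Key "TPq" = 54 50 71 is 3 bytes ≤ B = 6; zero-pad to 6 bytes: K' = 54 50 71 00 00 00.
K' ⊕ ipad = 62 66 47 36 36 36; K' ⊕ opad = 08 0c 2d 5c 5c 5c.
m1: inner = H(62 66 47 36 36 36 35) = 14 d2; tag = H(08 0c 2d 5c 5c 5c 14 d2) = a596
m2: inner = H(62 66 47 36 36 36 7d) = 5c d2; tag = H(08 0c 2d 5c 5c 5c 5c d2) = ed96
m3: inner = H(62 66 47 36 36 36 4e) = 2d d2; tag = H(08 0c 2d 5c 5c 5c 2d d2) = be96 ← matches

3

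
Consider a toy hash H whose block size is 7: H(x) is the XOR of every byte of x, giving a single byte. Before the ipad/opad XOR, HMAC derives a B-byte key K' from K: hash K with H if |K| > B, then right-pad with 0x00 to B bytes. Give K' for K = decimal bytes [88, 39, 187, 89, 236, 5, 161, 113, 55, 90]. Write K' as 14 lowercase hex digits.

|K| = 10 > B = 7, so first hash the key.
H(K): XOR 58⊕27⊕bb⊕59⊕ec⊕05⊕a1⊕71⊕37⊕5a = c9.
Zero-pad H(K) = c9 to 7 bytes: K' = c9 00 00 00 00 00 00.

c9000000000000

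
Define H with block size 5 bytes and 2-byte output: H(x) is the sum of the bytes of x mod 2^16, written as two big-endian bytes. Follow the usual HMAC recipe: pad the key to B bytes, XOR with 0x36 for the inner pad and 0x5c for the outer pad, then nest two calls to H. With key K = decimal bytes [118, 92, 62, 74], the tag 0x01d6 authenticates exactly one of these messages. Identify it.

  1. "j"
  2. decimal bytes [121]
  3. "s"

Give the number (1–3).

3

Key decimal bytes [118, 92, 62, 74] = 76 5c 3e 4a is 4 bytes ≤ B = 5; zero-pad to 5 bytes: K' = 76 5c 3e 4a 00.
K' ⊕ ipad = 40 6a 08 7c 36; K' ⊕ opad = 2a 00 62 16 5c.
m1: inner = H(40 6a 08 7c 36 6a) = 01 ce; tag = H(2a 00 62 16 5c 01 ce) = 01cd
m2: inner = H(40 6a 08 7c 36 79) = 01 dd; tag = H(2a 00 62 16 5c 01 dd) = 01dc
m3: inner = H(40 6a 08 7c 36 73) = 01 d7; tag = H(2a 00 62 16 5c 01 d7) = 01d6 ← matches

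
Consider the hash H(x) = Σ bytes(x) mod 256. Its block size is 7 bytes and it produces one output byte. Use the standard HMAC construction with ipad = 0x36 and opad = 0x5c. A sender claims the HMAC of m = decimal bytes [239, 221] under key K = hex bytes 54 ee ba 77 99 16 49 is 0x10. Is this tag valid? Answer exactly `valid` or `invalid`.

valid

Key hex bytes 54 ee ba 77 99 16 49 is exactly B = 7 bytes: K' = 54 ee ba 77 99 16 49.
K' ⊕ ipad = 62 d8 8c 41 af 20 7f; K' ⊕ opad = 08 b2 e6 2b c5 4a 15.
Inner hash: sum = 98+216+140+65+175+32+127+239+221 = 1313; mod 256 = 33 → 21.
Outer hash (recomputed tag): sum = 8+178+230+43+197+74+21+33 = 784; mod 256 = 16 → 10.
Recomputed tag = 10; claimed = 10 → match.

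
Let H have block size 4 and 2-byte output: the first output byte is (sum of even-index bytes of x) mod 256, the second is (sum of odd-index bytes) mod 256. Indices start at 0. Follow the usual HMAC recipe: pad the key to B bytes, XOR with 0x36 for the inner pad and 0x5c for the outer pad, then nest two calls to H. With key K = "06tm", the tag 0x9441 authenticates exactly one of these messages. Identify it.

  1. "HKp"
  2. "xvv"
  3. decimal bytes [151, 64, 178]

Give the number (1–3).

Key "06tm" = 30 36 74 6d is exactly B = 4 bytes: K' = 30 36 74 6d.
K' ⊕ ipad = 06 00 42 5b; K' ⊕ opad = 6c 6a 28 31.
m1: inner = H(06 00 42 5b 48 4b 70) = 00 a6; tag = H(6c 6a 28 31 00 a6) = 9441 ← matches
m2: inner = H(06 00 42 5b 78 76 76) = 36 d1; tag = H(6c 6a 28 31 36 d1) = ca6c
m3: inner = H(06 00 42 5b 97 40 b2) = 91 9b; tag = H(6c 6a 28 31 91 9b) = 2536

1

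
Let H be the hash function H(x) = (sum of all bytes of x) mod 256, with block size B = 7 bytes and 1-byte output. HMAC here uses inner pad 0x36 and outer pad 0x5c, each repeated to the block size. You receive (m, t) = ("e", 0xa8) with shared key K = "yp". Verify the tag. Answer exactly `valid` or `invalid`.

Key "yp" = 79 70 is 2 bytes ≤ B = 7; zero-pad to 7 bytes: K' = 79 70 00 00 00 00 00.
K' ⊕ ipad = 4f 46 36 36 36 36 36; K' ⊕ opad = 25 2c 5c 5c 5c 5c 5c.
Inner hash: sum = 79+70+54+54+54+54+54+101 = 520; mod 256 = 8 → 08.
Outer hash (recomputed tag): sum = 37+44+92+92+92+92+92+8 = 549; mod 256 = 37 → 25.
Recomputed tag = 25; claimed = a8 → mismatch.

invalid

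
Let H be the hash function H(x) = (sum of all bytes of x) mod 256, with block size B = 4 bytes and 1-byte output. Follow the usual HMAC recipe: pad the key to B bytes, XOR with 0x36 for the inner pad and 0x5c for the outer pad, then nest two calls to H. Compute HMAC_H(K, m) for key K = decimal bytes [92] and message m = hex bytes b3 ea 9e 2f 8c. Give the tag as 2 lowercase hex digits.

16

Key decimal bytes [92] = 5c is 1 byte ≤ B = 4; zero-pad to 4 bytes: K' = 5c 00 00 00.
K' ⊕ ipad = 6a 36 36 36.  K' ⊕ opad = 00 5c 5c 5c.
Inner input = (K'⊕ipad) ∥ m = 6a 36 36 36 ∥ b3 ea 9e 2f 8c.
Inner hash: sum = 106+54+54+54+179+234+158+47+140 = 1026; mod 256 = 2 → 02.
Outer input = (K'⊕opad) ∥ inner = 00 5c 5c 5c ∥ 02.
Outer hash (tag): sum = 0+92+92+92+2 = 278; mod 256 = 22 → 16.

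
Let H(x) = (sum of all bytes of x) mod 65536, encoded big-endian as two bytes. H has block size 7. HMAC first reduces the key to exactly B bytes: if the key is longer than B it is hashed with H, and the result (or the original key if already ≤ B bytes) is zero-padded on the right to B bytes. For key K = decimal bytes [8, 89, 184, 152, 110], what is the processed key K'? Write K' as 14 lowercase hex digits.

Key decimal bytes [8, 89, 184, 152, 110] = 08 59 b8 98 6e is 5 bytes ≤ B = 7; zero-pad to 7 bytes: K' = 08 59 b8 98 6e 00 00.

0859b8986e0000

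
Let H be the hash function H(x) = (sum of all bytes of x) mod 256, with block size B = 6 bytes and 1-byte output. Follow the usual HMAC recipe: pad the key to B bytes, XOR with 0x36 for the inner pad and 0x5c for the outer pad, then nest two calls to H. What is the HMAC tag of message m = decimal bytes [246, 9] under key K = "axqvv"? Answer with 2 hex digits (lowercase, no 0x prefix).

df

Key "axqvv" = 61 78 71 76 76 is 5 bytes ≤ B = 6; zero-pad to 6 bytes: K' = 61 78 71 76 76 00.
K' ⊕ ipad = 57 4e 47 40 40 36.  K' ⊕ opad = 3d 24 2d 2a 2a 5c.
Inner input = (K'⊕ipad) ∥ m = 57 4e 47 40 40 36 ∥ f6 09.
Inner hash: sum = 87+78+71+64+64+54+246+9 = 673; mod 256 = 161 → a1.
Outer input = (K'⊕opad) ∥ inner = 3d 24 2d 2a 2a 5c ∥ a1.
Outer hash (tag): sum = 61+36+45+42+42+92+161 = 479; mod 256 = 223 → df.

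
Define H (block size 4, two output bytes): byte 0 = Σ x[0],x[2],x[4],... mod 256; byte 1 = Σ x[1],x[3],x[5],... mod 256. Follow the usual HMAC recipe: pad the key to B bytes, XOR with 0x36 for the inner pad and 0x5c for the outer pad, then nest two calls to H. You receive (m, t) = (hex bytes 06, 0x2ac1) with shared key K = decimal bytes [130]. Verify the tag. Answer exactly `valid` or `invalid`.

invalid

Key decimal bytes [130] = 82 is 1 byte ≤ B = 4; zero-pad to 4 bytes: K' = 82 00 00 00.
K' ⊕ ipad = b4 36 36 36; K' ⊕ opad = de 5c 5c 5c.
Inner hash: even-index sum = 240 mod 256 = 240; odd-index sum = 108 mod 256 = 108 → f0 6c.
Outer hash (recomputed tag): even-index sum = 554 mod 256 = 42; odd-index sum = 292 mod 256 = 36 → 2a 24.
Recomputed tag = 2a24; claimed = 2ac1 → mismatch.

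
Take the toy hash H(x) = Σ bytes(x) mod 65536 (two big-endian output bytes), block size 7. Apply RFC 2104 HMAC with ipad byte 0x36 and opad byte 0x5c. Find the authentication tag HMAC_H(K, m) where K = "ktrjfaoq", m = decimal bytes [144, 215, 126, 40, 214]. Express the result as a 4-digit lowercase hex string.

02e7

Key "ktrjfaoq" = 6b 74 72 6a 66 61 6f 71 is 8 bytes > B = 7, so hash it first: H(key) = 03 62, then zero-pad to 7 bytes: K' = 03 62 00 00 00 00 00.
K' ⊕ ipad = 35 54 36 36 36 36 36.  K' ⊕ opad = 5f 3e 5c 5c 5c 5c 5c.
Inner input = (K'⊕ipad) ∥ m = 35 54 36 36 36 36 36 ∥ 90 d7 7e 28 d6.
Inner hash: sum = 53+84+54+54+54+54+54+144+215+126+40+214 = 1146 → 04 7a.
Outer input = (K'⊕opad) ∥ inner = 5f 3e 5c 5c 5c 5c 5c ∥ 04 7a.
Outer hash (tag): sum = 95+62+92+92+92+92+92+4+122 = 743 → 02 e7.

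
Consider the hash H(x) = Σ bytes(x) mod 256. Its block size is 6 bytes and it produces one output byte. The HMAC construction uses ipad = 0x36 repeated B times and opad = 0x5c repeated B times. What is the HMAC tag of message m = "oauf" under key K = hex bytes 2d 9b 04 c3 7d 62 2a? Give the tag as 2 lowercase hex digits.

f7

Key hex bytes 2d 9b 04 c3 7d 62 2a is 7 bytes > B = 6, so hash it first: H(key) = 98, then zero-pad to 6 bytes: K' = 98 00 00 00 00 00.
K' ⊕ ipad = ae 36 36 36 36 36.  K' ⊕ opad = c4 5c 5c 5c 5c 5c.
Inner input = (K'⊕ipad) ∥ m = ae 36 36 36 36 36 ∥ 6f 61 75 66.
Inner hash: sum = 174+54+54+54+54+54+111+97+117+102 = 871; mod 256 = 103 → 67.
Outer input = (K'⊕opad) ∥ inner = c4 5c 5c 5c 5c 5c ∥ 67.
Outer hash (tag): sum = 196+92+92+92+92+92+103 = 759; mod 256 = 247 → f7.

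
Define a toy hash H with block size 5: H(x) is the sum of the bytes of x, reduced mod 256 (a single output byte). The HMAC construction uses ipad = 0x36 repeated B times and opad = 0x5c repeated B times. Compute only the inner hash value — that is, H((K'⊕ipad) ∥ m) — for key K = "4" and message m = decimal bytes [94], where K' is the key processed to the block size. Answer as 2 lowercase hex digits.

Key "4" = 34 is 1 byte ≤ B = 5; zero-pad to 5 bytes: K' = 34 00 00 00 00.
K' ⊕ ipad = 02 36 36 36 36.
Inner input = 02 36 36 36 36 ∥ 5e.
Inner hash: sum = 2+54+54+54+54+94 = 312; mod 256 = 56 → 38.

38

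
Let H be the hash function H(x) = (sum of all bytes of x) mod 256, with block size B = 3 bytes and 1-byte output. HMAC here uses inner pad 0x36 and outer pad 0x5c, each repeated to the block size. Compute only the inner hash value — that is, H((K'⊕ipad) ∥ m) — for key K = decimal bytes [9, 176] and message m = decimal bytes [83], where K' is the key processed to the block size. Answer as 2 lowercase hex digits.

Key decimal bytes [9, 176] = 09 b0 is 2 bytes ≤ B = 3; zero-pad to 3 bytes: K' = 09 b0 00.
K' ⊕ ipad = 3f 86 36.
Inner input = 3f 86 36 ∥ 53.
Inner hash: sum = 63+134+54+83 = 334; mod 256 = 78 → 4e.

4e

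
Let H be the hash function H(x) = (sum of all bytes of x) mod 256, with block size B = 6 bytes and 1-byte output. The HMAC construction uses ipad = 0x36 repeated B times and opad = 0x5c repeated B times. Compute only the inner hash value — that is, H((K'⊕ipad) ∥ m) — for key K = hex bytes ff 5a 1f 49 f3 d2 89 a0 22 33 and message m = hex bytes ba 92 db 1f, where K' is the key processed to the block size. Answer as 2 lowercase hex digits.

86

Key hex bytes ff 5a 1f 49 f3 d2 89 a0 22 33 is 10 bytes > B = 6, so hash it first: H(key) = 04, then zero-pad to 6 bytes: K' = 04 00 00 00 00 00.
K' ⊕ ipad = 32 36 36 36 36 36.
Inner input = 32 36 36 36 36 36 ∥ ba 92 db 1f.
Inner hash: sum = 50+54+54+54+54+54+186+146+219+31 = 902; mod 256 = 134 → 86.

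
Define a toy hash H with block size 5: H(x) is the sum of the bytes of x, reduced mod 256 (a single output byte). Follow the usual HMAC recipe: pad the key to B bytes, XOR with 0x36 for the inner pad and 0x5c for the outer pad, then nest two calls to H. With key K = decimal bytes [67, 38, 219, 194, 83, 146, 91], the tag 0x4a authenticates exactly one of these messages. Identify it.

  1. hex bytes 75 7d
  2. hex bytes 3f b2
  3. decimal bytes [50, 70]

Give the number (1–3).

Key decimal bytes [67, 38, 219, 194, 83, 146, 91] = 43 26 db c2 53 92 5b is 7 bytes > B = 5, so hash it first: H(key) = 46, then zero-pad to 5 bytes: K' = 46 00 00 00 00.
K' ⊕ ipad = 70 36 36 36 36; K' ⊕ opad = 1a 5c 5c 5c 5c.
m1: inner = H(70 36 36 36 36 75 7d) = 3a; tag = H(1a 5c 5c 5c 5c 3a) = c4
m2: inner = H(70 36 36 36 36 3f b2) = 39; tag = H(1a 5c 5c 5c 5c 39) = c3
m3: inner = H(70 36 36 36 36 32 46) = c0; tag = H(1a 5c 5c 5c 5c c0) = 4a ← matches

3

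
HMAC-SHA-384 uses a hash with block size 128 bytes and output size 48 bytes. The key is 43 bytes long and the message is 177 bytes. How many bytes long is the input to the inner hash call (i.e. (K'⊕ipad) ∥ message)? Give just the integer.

Key is 43 ≤ 128 bytes, zero-padded: |K'| = 128.
Inner input = (K'⊕ipad) ∥ m → 128 + 177 = 305 bytes.

305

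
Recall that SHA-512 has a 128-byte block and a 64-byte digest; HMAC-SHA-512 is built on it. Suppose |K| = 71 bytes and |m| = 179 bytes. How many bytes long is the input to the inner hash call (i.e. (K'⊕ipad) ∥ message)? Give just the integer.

Key is 71 ≤ 128 bytes, zero-padded: |K'| = 128.
Inner input = (K'⊕ipad) ∥ m → 128 + 179 = 307 bytes.

307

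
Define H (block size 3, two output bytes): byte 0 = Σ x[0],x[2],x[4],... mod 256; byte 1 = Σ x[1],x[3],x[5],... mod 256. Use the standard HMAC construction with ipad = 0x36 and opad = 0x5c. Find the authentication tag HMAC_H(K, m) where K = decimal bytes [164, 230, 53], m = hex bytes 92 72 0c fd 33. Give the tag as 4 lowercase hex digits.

02be

Key decimal bytes [164, 230, 53] = a4 e6 35 is exactly B = 3 bytes: K' = a4 e6 35.
K' ⊕ ipad = 92 d0 03.  K' ⊕ opad = f8 ba 69.
Inner input = (K'⊕ipad) ∥ m = 92 d0 03 ∥ 92 72 0c fd 33.
Inner hash: even-index sum = 516 mod 256 = 4; odd-index sum = 417 mod 256 = 161 → 04 a1.
Outer input = (K'⊕opad) ∥ inner = f8 ba 69 ∥ 04 a1.
Outer hash (tag): even-index sum = 514 mod 256 = 2; odd-index sum = 190 mod 256 = 190 → 02 be.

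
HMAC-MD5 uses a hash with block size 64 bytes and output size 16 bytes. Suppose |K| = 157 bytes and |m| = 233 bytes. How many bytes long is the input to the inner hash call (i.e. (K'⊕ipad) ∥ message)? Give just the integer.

Key is 157 > 64 bytes, so it is hashed to 16 bytes then zero-padded to 64: |K'| = 64.
Inner input = (K'⊕ipad) ∥ m → 64 + 233 = 297 bytes.

297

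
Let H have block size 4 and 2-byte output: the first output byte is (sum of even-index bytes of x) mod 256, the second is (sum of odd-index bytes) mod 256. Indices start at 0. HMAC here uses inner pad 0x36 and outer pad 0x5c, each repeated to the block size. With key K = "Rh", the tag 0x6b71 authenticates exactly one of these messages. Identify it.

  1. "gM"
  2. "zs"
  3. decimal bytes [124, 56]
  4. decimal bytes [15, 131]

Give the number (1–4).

Key "Rh" = 52 68 is 2 bytes ≤ B = 4; zero-pad to 4 bytes: K' = 52 68 00 00.
K' ⊕ ipad = 64 5e 36 36; K' ⊕ opad = 0e 34 5c 5c.
m1: inner = H(64 5e 36 36 67 4d) = 01 e1; tag = H(0e 34 5c 5c 01 e1) = 6b71 ← matches
m2: inner = H(64 5e 36 36 7a 73) = 14 07; tag = H(0e 34 5c 5c 14 07) = 7e97
m3: inner = H(64 5e 36 36 7c 38) = 16 cc; tag = H(0e 34 5c 5c 16 cc) = 805c
m4: inner = H(64 5e 36 36 0f 83) = a9 17; tag = H(0e 34 5c 5c a9 17) = 13a7

1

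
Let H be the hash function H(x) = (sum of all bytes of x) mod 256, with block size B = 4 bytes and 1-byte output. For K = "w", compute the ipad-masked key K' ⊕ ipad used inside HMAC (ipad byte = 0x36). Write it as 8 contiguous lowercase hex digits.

Key "w" = 77 is 1 byte ≤ B = 4; zero-pad to 4 bytes: K' = 77 00 00 00.
XOR each byte with 0x36: 77⊕36=41, 00⊕36=36, 00⊕36=36, 00⊕36=36.

41363636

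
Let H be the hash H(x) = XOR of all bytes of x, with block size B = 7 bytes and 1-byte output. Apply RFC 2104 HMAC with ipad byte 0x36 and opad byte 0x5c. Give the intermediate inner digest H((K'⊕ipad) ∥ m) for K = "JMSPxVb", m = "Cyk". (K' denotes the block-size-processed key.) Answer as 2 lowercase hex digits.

Key "JMSPxVb" = 4a 4d 53 50 78 56 62 is exactly B = 7 bytes: K' = 4a 4d 53 50 78 56 62.
K' ⊕ ipad = 7c 7b 65 66 4e 60 54.
Inner input = 7c 7b 65 66 4e 60 54 ∥ 43 79 6b.
Inner hash: XOR 7c⊕7b⊕65⊕66⊕4e⊕60⊕54⊕43⊕79⊕6b = 2f.

2f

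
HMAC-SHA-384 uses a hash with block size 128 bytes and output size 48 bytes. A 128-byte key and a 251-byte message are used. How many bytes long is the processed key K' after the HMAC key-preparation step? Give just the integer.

Key is 128 ≤ 128 bytes, zero-padded: |K'| = 128.

128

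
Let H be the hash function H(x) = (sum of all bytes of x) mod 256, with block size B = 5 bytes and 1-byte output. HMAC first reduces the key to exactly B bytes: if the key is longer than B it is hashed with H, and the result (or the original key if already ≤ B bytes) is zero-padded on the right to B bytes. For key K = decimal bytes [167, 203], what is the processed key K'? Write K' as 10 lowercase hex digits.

a7cb000000

Key decimal bytes [167, 203] = a7 cb is 2 bytes ≤ B = 5; zero-pad to 5 bytes: K' = a7 cb 00 00 00.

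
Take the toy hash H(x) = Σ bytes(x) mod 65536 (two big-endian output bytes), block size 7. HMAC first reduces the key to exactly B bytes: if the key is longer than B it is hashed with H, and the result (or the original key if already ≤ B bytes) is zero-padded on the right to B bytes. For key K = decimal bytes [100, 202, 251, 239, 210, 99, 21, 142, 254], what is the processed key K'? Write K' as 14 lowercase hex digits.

|K| = 9 > B = 7, so first hash the key.
H(K): sum = 100+202+251+239+210+99+21+142+254 = 1518 → 05 ee.
Zero-pad H(K) = 05 ee to 7 bytes: K' = 05 ee 00 00 00 00 00.

05ee0000000000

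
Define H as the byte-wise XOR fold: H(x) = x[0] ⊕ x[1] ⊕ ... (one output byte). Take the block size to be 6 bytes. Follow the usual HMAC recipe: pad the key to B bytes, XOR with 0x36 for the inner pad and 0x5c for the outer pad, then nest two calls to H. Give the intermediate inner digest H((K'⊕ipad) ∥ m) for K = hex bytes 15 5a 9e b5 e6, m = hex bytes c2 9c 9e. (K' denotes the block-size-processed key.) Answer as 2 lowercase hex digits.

42

Key hex bytes 15 5a 9e b5 e6 is 5 bytes ≤ B = 6; zero-pad to 6 bytes: K' = 15 5a 9e b5 e6 00.
K' ⊕ ipad = 23 6c a8 83 d0 36.
Inner input = 23 6c a8 83 d0 36 ∥ c2 9c 9e.
Inner hash: XOR 23⊕6c⊕a8⊕83⊕d0⊕36⊕c2⊕9c⊕9e = 42.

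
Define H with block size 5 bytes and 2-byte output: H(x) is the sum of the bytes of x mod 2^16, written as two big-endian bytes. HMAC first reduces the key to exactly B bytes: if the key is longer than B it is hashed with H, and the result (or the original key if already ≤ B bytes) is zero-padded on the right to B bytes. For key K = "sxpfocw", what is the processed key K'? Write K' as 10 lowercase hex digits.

|K| = 7 > B = 5, so first hash the key.
H(K): sum = 115+120+112+102+111+99+119 = 778 → 03 0a.
Zero-pad H(K) = 03 0a to 5 bytes: K' = 03 0a 00 00 00.

030a000000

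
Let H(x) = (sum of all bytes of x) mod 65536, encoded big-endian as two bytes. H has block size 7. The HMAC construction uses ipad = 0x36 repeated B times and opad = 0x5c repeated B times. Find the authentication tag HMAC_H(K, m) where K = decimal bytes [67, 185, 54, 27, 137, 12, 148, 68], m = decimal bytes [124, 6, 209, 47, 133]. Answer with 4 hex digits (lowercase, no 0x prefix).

03e8

Key decimal bytes [67, 185, 54, 27, 137, 12, 148, 68] = 43 b9 36 1b 89 0c 94 44 is 8 bytes > B = 7, so hash it first: H(key) = 02 ba, then zero-pad to 7 bytes: K' = 02 ba 00 00 00 00 00.
K' ⊕ ipad = 34 8c 36 36 36 36 36.  K' ⊕ opad = 5e e6 5c 5c 5c 5c 5c.
Inner input = (K'⊕ipad) ∥ m = 34 8c 36 36 36 36 36 ∥ 7c 06 d1 2f 85.
Inner hash: sum = 52+140+54+54+54+54+54+124+6+209+47+133 = 981 → 03 d5.
Outer input = (K'⊕opad) ∥ inner = 5e e6 5c 5c 5c 5c 5c ∥ 03 d5.
Outer hash (tag): sum = 94+230+92+92+92+92+92+3+213 = 1000 → 03 e8.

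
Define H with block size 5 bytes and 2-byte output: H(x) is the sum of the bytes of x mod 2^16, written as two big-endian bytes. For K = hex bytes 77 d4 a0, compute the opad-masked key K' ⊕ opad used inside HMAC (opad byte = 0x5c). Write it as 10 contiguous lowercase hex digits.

2b88fc5c5c

Key hex bytes 77 d4 a0 is 3 bytes ≤ B = 5; zero-pad to 5 bytes: K' = 77 d4 a0 00 00.
XOR each byte with 0x5c: 77⊕5c=2b, d4⊕5c=88, a0⊕5c=fc, 00⊕5c=5c, 00⊕5c=5c.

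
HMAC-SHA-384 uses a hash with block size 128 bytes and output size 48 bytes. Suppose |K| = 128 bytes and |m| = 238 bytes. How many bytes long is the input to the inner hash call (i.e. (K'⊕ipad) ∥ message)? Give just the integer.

Key is 128 ≤ 128 bytes, zero-padded: |K'| = 128.
Inner input = (K'⊕ipad) ∥ m → 128 + 238 = 366 bytes.

366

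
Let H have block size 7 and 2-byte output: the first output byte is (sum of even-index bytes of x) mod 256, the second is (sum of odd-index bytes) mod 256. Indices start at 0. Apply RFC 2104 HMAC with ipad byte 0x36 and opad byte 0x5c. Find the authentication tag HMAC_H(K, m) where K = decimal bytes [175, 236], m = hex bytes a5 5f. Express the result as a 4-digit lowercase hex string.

f202

Key decimal bytes [175, 236] = af ec is 2 bytes ≤ B = 7; zero-pad to 7 bytes: K' = af ec 00 00 00 00 00.
K' ⊕ ipad = 99 da 36 36 36 36 36.  K' ⊕ opad = f3 b0 5c 5c 5c 5c 5c.
Inner input = (K'⊕ipad) ∥ m = 99 da 36 36 36 36 36 ∥ a5 5f.
Inner hash: even-index sum = 410 mod 256 = 154; odd-index sum = 491 mod 256 = 235 → 9a eb.
Outer input = (K'⊕opad) ∥ inner = f3 b0 5c 5c 5c 5c 5c ∥ 9a eb.
Outer hash (tag): even-index sum = 754 mod 256 = 242; odd-index sum = 514 mod 256 = 2 → f2 02.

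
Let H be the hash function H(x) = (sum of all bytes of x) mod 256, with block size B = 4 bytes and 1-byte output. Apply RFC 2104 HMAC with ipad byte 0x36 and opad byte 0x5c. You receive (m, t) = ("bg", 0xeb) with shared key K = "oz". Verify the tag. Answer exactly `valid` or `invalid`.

valid

Key "oz" = 6f 7a is 2 bytes ≤ B = 4; zero-pad to 4 bytes: K' = 6f 7a 00 00.
K' ⊕ ipad = 59 4c 36 36; K' ⊕ opad = 33 26 5c 5c.
Inner hash: sum = 89+76+54+54+98+103 = 474; mod 256 = 218 → da.
Outer hash (recomputed tag): sum = 51+38+92+92+218 = 491; mod 256 = 235 → eb.
Recomputed tag = eb; claimed = eb → match.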